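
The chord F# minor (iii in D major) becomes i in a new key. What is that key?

F# minor

The numeral i denotes a minor triad on scale degree 1. With F# on degree 1, the tonic of the new key is F#.
Degree 1 carries a minor triad in minor keys, so the destination is F# minor.
Check: the diatonic triads of F# minor (natural minor) are F#m (i), G#dim (ii°), A (III), Bm (iv), C#m (v), D (VI), E (VII) — F# minor is indeed i.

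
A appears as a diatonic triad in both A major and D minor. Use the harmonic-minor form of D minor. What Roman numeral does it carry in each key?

The scale of A major is A B C# D E F# G#; A is degree 1, and the triad built there (A-C#-E) is major, so it is I.
The scale of D minor (harmonic minor) is D E F G A Bb C#; A is degree 5, and the triad built there (A-C#-E) is major, so it is V.

I in A major; V in D minor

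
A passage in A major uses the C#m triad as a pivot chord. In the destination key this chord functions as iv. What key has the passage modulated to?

G# minor

The numeral iv denotes a minor triad on scale degree 4. With C# on degree 4, the tonic of the new key is G#.
Degree 4 carries a minor triad in minor keys, so the destination is G# minor.
Check: the diatonic triads of G# minor (natural minor) are G#m (i), A#dim (ii°), B (III), C#m (iv), D#m (v), E (VI), F# (VII) — C#m is indeed iv.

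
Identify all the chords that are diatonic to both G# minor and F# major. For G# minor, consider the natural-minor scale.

Triads in G# minor (natural minor): G#m (i), A#dim (ii°), B (III), C#m (iv), D#m (v), E (VI), F# (VII).
Triads in F# major: F# (I), G#m (ii), A#m (iii), B (IV), C# (V), D#m (vi), E#dim (vii°).
Shared triads with their functions: G#m (i in G# minor, ii in F# major); B (III in G# minor, IV in F# major); D#m (v in G# minor, vi in F# major); F# (VII in G# minor, I in F# major).

G#m, B, D#m, F#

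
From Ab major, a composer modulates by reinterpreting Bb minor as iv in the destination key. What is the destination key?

The numeral iv denotes a minor triad on scale degree 4. With Bb on degree 4, the tonic of the new key is F.
Degree 4 carries a minor triad in minor keys, so the destination is F minor.
Check: the diatonic triads of F minor (natural minor) are Fm (i), Gdim (ii°), Ab (III), Bbm (iv), Cm (v), Db (VI), Eb (VII) — Bb minor is indeed iv.

F minor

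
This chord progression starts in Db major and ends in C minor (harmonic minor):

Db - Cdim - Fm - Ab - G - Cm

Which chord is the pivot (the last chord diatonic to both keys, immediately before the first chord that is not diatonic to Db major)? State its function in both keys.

Chords diatonic to Db major: Db, Ebm, Fm, Gb, Ab, Bbm, Cdim.
Reading the progression, the first chord not in that set is G, so the modulation leaves Db major there.
The chord immediately before G is Ab, which is diatonic to both keys: V in Db major and VI in C minor.

Ab — V in Db major, VI in C minor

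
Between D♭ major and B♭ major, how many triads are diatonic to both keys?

Diatonic triads of D♭ major: D♭ (I), E♭m (ii), Fm (iii), G♭ (IV), A♭ (V), B♭m (vi), Cdim (vii°).
Diatonic triads of B♭ major: B♭ (I), Cm (ii), Dm (iii), E♭ (IV), F (V), Gm (vi), Adim (vii°).
No triad has the same root and quality in both keys.

0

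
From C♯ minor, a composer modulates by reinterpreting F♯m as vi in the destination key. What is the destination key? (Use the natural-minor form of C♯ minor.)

A major

The numeral vi denotes a minor triad on scale degree 6. With F♯ on degree 6, the tonic of the new key is A.
Degree 6 carries a minor triad in major keys, so the destination is A major.
Check: the diatonic triads of A major are A (I), Bm (ii), C♯m (iii), D (IV), E (V), F♯m (vi), G♯dim (vii°) — F♯m is indeed vi.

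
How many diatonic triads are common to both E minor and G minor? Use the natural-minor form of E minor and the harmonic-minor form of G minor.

2

Diatonic triads of E minor (natural minor): E minor (i), F# diminished (ii°), G major (III), A minor (iv), B minor (v), C major (VI), D major (VII).
Diatonic triads of G minor (harmonic minor): G minor (i), A diminished (ii°), Bb augmented (III+), C minor (iv), D major (V), Eb major (VI), F# diminished (vii°).
Matching root and quality in both lists: F# diminished, D major.
That gives 2 common triads.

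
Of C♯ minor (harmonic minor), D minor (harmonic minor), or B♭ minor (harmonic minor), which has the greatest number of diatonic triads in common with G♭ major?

B♭ minor

Triads of G♭ major: G♭ (I), A♭m (ii), B♭m (iii), C♭ (IV), D♭ (V), E♭m (vi), Fdim (vii°).
C♯ minor (harmonic minor) shares 0: none.
D minor (harmonic minor) shares 0: none.
B♭ minor (harmonic minor) shares 3: G♭, B♭m, E♭m.
The most common triads (3) are shared with B♭ minor.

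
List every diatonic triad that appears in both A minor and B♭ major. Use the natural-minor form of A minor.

Triads in A minor (natural minor): A minor (i), B diminished (ii°), C major (III), D minor (iv), E minor (v), F major (VI), G major (VII).
Triads in B♭ major: B♭ major (I), C minor (ii), D minor (iii), E♭ major (IV), F major (V), G minor (vi), A diminished (vii°).
Shared triads with their functions: D minor (iv in A minor, iii in B♭ major); F major (VI in A minor, V in B♭ major).

Dm, F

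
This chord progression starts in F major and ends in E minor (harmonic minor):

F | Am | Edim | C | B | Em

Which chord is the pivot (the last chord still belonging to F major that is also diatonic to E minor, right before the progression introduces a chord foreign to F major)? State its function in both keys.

C — V in F major, VI in E minor

Chords diatonic to F major: F, Gm, Am, B♭, C, Dm, Edim.
Reading the progression, the first chord not in that set is B, so the modulation leaves F major there.
The chord immediately before B is C, which is diatonic to both keys: V in F major and VI in E minor.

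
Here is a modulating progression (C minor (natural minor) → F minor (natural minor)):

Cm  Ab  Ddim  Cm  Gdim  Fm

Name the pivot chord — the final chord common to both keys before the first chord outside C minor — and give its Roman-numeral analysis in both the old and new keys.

Cm — i in C minor, v in F minor

Chords diatonic to C minor: Cm, Ddim, Eb, Fm, Gm, Ab, Bb.
Reading the progression, the first chord not in that set is Gdim, so the modulation leaves C minor there.
The chord immediately before Gdim is Cm, which is diatonic to both keys: i in C minor and v in F minor.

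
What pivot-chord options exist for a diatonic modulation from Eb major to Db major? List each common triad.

Triads in Eb major: Eb major (I), F minor (ii), G minor (iii), Ab major (IV), Bb major (V), C minor (vi), D diminished (vii°).
Triads in Db major: Db major (I), Eb minor (ii), F minor (iii), Gb major (IV), Ab major (V), Bb minor (vi), C diminished (vii°).
Shared triads with their functions: F minor (ii in Eb major, iii in Db major); Ab major (IV in Eb major, V in Db major).

Fm, Ab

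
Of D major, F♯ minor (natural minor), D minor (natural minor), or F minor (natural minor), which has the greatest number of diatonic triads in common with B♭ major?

D minor

Triads of B♭ major: B♭ (I), Cm (ii), Dm (iii), E♭ (IV), F (V), Gm (vi), Adim (vii°).
D major shares 0: none.
F♯ minor (natural minor) shares 0: none.
D minor (natural minor) shares 4: B♭, Dm, F, Gm.
F minor (natural minor) shares 2: Cm, E♭.
The most common triads (4) are shared with D minor.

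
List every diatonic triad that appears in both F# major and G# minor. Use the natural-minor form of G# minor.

F#, G#m, B, D#m

Triads in F# major: F# (I), G#m (ii), A#m (iii), B (IV), C# (V), D#m (vi), E#dim (vii°).
Triads in G# minor (natural minor): G#m (i), A#dim (ii°), B (III), C#m (iv), D#m (v), E (VI), F# (VII).
Shared triads with their functions: F# (I in F# major, VII in G# minor); G#m (ii in F# major, i in G# minor); B (IV in F# major, III in G# minor); D#m (vi in F# major, v in G# minor).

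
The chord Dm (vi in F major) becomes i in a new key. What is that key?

D minor

The numeral i denotes a minor triad on scale degree 1. With D on degree 1, the tonic of the new key is D.
Degree 1 carries a minor triad in minor keys, so the destination is D minor.
Check: the diatonic triads of D minor (natural minor) are Dm (i), Edim (ii°), F (III), Gm (iv), Am (v), B♭ (VI), C (VII) — Dm is indeed i.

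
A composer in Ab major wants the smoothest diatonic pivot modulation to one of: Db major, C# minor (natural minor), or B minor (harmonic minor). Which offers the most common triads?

Triads of Ab major: Ab (I), Bbm (ii), Cm (iii), Db (IV), Eb (V), Fm (vi), Gdim (vii°).
Db major shares 4: Ab, Bbm, Db, Fm.
C# minor (natural minor) shares 0: none.
B minor (harmonic minor) shares 0: none.
The most common triads (4) are shared with Db major.

Db major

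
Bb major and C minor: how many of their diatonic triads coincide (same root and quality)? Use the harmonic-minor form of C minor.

Diatonic triads of Bb major: Bb major (I), C minor (ii), D minor (iii), Eb major (IV), F major (V), G minor (vi), A diminished (vii°).
Diatonic triads of C minor (harmonic minor): C minor (i), D diminished (ii°), Eb augmented (III+), F minor (iv), G major (V), Ab major (VI), B diminished (vii°).
Matching root and quality in both lists: C minor.
That gives 1 common triad.

1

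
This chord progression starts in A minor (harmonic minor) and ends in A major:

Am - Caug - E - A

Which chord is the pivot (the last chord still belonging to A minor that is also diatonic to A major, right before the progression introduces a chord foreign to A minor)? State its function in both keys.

Chords diatonic to A minor: Am, Bdim, Caug, Dm, E, F, G#dim.
Reading the progression, the first chord not in that set is A, so the modulation leaves A minor there.
The chord immediately before A is E, which is diatonic to both keys: V in A minor and V in A major.

E — V in A minor, V in A major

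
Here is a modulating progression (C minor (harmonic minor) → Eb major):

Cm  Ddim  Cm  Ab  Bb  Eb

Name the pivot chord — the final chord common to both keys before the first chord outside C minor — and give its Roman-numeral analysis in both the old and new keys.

Ab — VI in C minor, IV in Eb major

Chords diatonic to C minor: Cm, Ddim, Ebaug, Fm, G, Ab, Bdim.
Reading the progression, the first chord not in that set is Bb, so the modulation leaves C minor there.
The chord immediately before Bb is Ab, which is diatonic to both keys: VI in C minor and IV in Eb major.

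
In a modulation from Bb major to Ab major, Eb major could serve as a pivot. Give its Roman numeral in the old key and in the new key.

The scale of Bb major is Bb C D Eb F G A; Eb is degree 4, and the triad built there (Eb-G-Bb) is major, so it is IV.
The scale of Ab major is Ab Bb C Db Eb F G; Eb is degree 5, and the triad built there (Eb-G-Bb) is major, so it is V.

IV in Bb major; V in Ab major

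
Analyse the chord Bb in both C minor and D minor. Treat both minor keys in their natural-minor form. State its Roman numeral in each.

The scale of C minor (natural minor) is C D Eb F G Ab Bb; Bb is degree 7, and the triad built there (Bb-D-F) is major, so it is VII.
The scale of D minor (natural minor) is D E F G A Bb C; Bb is degree 6, and the triad built there (Bb-D-F) is major, so it is VI.

VII in C minor; VI in D minor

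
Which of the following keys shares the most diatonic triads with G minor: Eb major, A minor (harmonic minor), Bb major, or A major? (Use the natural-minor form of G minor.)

Bb major

Triads of G minor (natural minor): Gm (i), Adim (ii°), Bb (III), Cm (iv), Dm (v), Eb (VI), F (VII).
Eb major shares 4: Gm, Bb, Cm, Eb.
A minor (harmonic minor) shares 2: Dm, F.
Bb major shares 7: Gm, Adim, Bb, Cm, Dm, Eb, F.
A major shares 0: none.
The most common triads (7) are shared with Bb major.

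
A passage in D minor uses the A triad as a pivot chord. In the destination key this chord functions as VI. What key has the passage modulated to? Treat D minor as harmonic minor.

The numeral VI denotes a major triad on scale degree 6. With A on degree 6, the tonic of the new key is C#.
Degree 6 carries a major triad in minor keys, so the destination is C# minor.
Check: the diatonic triads of C# minor (natural minor) are C#m (i), D#dim (ii°), E (III), F#m (iv), G#m (v), A (VI), B (VII) — A is indeed VI.

C# minor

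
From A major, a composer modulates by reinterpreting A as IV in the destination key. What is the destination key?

E major

The numeral IV denotes a major triad on scale degree 4. With A on degree 4, the tonic of the new key is E.
Degree 4 carries a major triad in major keys, so the destination is E major.
Check: the diatonic triads of E major are E (I), F#m (ii), G#m (iii), A (IV), B (V), C#m (vi), D#dim (vii°) — A is indeed IV.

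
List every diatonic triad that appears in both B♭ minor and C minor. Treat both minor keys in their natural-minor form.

Fm, A♭

Triads in B♭ minor (natural minor): B♭ minor (i), C diminished (ii°), D♭ major (III), E♭ minor (iv), F minor (v), G♭ major (VI), A♭ major (VII).
Triads in C minor (natural minor): C minor (i), D diminished (ii°), E♭ major (III), F minor (iv), G minor (v), A♭ major (VI), B♭ major (VII).
Shared triads with their functions: F minor (v in B♭ minor, iv in C minor); A♭ major (VII in B♭ minor, VI in C minor).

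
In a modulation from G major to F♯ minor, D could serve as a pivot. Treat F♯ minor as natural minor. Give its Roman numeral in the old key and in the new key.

V in G major; VI in F♯ minor

The scale of G major is G A B C D E F♯; D is degree 5, and the triad built there (D-F♯-A) is major, so it is V.
The scale of F♯ minor (natural minor) is F♯ G♯ A B C♯ D E; D is degree 6, and the triad built there (D-F♯-A) is major, so it is VI.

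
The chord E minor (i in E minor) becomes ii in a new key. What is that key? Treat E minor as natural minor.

The numeral ii denotes a minor triad on scale degree 2. With E on degree 2, the tonic of the new key is D.
Degree 2 carries a minor triad in major keys, so the destination is D major.
Check: the diatonic triads of D major are D (I), Em (ii), F#m (iii), G (IV), A (V), Bm (vi), C#dim (vii°) — E minor is indeed ii.

D major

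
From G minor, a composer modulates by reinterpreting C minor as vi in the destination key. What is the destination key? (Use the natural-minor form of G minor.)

Eb major

The numeral vi denotes a minor triad on scale degree 6. With C on degree 6, the tonic of the new key is Eb.
Degree 6 carries a minor triad in major keys, so the destination is Eb major.
Check: the diatonic triads of Eb major are Eb (I), Fm (ii), Gm (iii), Ab (IV), Bb (V), Cm (vi), Ddim (vii°) — C minor is indeed vi.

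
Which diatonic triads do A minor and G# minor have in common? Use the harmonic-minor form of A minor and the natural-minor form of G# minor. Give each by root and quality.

E

Triads in A minor (harmonic minor): Am (i), Bdim (ii°), Caug (III+), Dm (iv), E (V), F (VI), G#dim (vii°).
Triads in G# minor (natural minor): G#m (i), A#dim (ii°), B (III), C#m (iv), D#m (v), E (VI), F# (VII).
Shared triads with their functions: E (V in A minor, VI in G# minor).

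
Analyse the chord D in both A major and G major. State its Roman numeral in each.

The scale of A major is A B C♯ D E F♯ G♯; D is degree 4, and the triad built there (D-F♯-A) is major, so it is IV.
The scale of G major is G A B C D E F♯; D is degree 5, and the triad built there (D-F♯-A) is major, so it is V.

IV in A major; V in G major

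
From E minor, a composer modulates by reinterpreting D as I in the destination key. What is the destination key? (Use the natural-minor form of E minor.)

D major

The numeral I denotes a major triad on scale degree 1. With D on degree 1, the tonic of the new key is D.
Degree 1 carries a major triad in major keys, so the destination is D major.
Check: the diatonic triads of D major are D (I), Em (ii), F#m (iii), G (IV), A (V), Bm (vi), C#dim (vii°) — D is indeed I.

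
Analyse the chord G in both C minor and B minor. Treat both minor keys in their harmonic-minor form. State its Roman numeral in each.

The scale of C minor (harmonic minor) is C D Eb F G Ab B; G is degree 5, and the triad built there (G-B-D) is major, so it is V.
The scale of B minor (harmonic minor) is B C# D E F# G A#; G is degree 6, and the triad built there (G-B-D) is major, so it is VI.

V in C minor; VI in B minor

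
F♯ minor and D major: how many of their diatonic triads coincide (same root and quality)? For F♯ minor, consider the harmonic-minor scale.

Diatonic triads of F♯ minor (harmonic minor): F♯m (i), G♯dim (ii°), Aaug (III+), Bm (iv), C♯ (V), D (VI), E♯dim (vii°).
Diatonic triads of D major: D (I), Em (ii), F♯m (iii), G (IV), A (V), Bm (vi), C♯dim (vii°).
Matching root and quality in both lists: F♯m, Bm, D.
That gives 3 common triads.

3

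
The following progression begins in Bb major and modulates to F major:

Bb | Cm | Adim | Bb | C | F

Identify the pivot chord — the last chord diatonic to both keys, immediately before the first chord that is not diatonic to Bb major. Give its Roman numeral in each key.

Chords diatonic to Bb major: Bb, Cm, Dm, Eb, F, Gm, Adim.
Reading the progression, the first chord not in that set is C, so the modulation leaves Bb major there.
The chord immediately before C is Bb, which is diatonic to both keys: I in Bb major and IV in F major.

Bb — I in Bb major, IV in F major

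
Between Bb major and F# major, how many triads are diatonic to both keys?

Diatonic triads of Bb major: Bb major (I), C minor (ii), D minor (iii), Eb major (IV), F major (V), G minor (vi), A diminished (vii°).
Diatonic triads of F# major: F# major (I), G# minor (ii), A# minor (iii), B major (IV), C# major (V), D# minor (vi), E# diminished (vii°).
No triad has the same root and quality in both keys.

0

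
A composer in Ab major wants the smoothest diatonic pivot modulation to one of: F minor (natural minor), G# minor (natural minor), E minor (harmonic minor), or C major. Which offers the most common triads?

Triads of Ab major: Ab (I), Bbm (ii), Cm (iii), Db (IV), Eb (V), Fm (vi), Gdim (vii°).
F minor (natural minor) shares 7: Ab, Bbm, Cm, Db, Eb, Fm, Gdim.
G# minor (natural minor) shares 0: none.
E minor (harmonic minor) shares 0: none.
C major shares 0: none.
The most common triads (7) are shared with F minor.

F minor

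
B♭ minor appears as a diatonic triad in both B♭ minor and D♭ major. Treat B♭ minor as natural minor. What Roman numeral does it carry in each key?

i in B♭ minor; vi in D♭ major

The scale of B♭ minor (natural minor) is B♭ C D♭ E♭ F G♭ A♭; B♭ is degree 1, and the triad built there (B♭-D♭-F) is minor, so it is i.
The scale of D♭ major is D♭ E♭ F G♭ A♭ B♭ C; B♭ is degree 6, and the triad built there (B♭-D♭-F) is minor, so it is vi.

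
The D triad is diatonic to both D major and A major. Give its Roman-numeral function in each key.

The scale of D major is D E F# G A B C#; D is degree 1, and the triad built there (D-F#-A) is major, so it is I.
The scale of A major is A B C# D E F# G#; D is degree 4, and the triad built there (D-F#-A) is major, so it is IV.

I in D major; IV in A major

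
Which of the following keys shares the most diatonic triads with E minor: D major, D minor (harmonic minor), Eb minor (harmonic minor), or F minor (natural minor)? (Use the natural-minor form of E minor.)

D major

Triads of E minor (natural minor): Em (i), F#dim (ii°), G (III), Am (iv), Bm (v), C (VI), D (VII).
D major shares 4: Em, G, Bm, D.
D minor (harmonic minor) shares 0: none.
Eb minor (harmonic minor) shares 0: none.
F minor (natural minor) shares 0: none.
The most common triads (4) are shared with D major.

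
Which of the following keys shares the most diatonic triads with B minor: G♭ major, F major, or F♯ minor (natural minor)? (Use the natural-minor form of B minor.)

F♯ minor

Triads of B minor (natural minor): B minor (i), C♯ diminished (ii°), D major (III), E minor (iv), F♯ minor (v), G major (VI), A major (VII).
G♭ major shares 0: none.
F major shares 0: none.
F♯ minor (natural minor) shares 4: Bm, D, F♯m, A.
The most common triads (4) are shared with F♯ minor.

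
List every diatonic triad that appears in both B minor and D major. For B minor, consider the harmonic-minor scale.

Bm, C#dim, Em, G

Triads in B minor (harmonic minor): B minor (i), C# diminished (ii°), D augmented (III+), E minor (iv), F# major (V), G major (VI), A# diminished (vii°).
Triads in D major: D major (I), E minor (ii), F# minor (iii), G major (IV), A major (V), B minor (vi), C# diminished (vii°).
Shared triads with their functions: B minor (i in B minor, vi in D major); C# diminished (ii° in B minor, vii° in D major); E minor (iv in B minor, ii in D major); G major (VI in B minor, IV in D major).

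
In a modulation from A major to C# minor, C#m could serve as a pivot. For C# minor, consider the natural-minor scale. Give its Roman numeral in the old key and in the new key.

iii in A major; i in C# minor

The scale of A major is A B C# D E F# G#; C# is degree 3, and the triad built there (C#-E-G#) is minor, so it is iii.
The scale of C# minor (natural minor) is C# D# E F# G# A B; C# is degree 1, and the triad built there (C#-E-G#) is minor, so it is i.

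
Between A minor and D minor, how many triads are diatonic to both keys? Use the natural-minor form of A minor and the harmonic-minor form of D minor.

Diatonic triads of A minor (natural minor): Am (i), Bdim (ii°), C (III), Dm (iv), Em (v), F (VI), G (VII).
Diatonic triads of D minor (harmonic minor): Dm (i), Edim (ii°), Faug (III+), Gm (iv), A (V), B♭ (VI), C♯dim (vii°).
Matching root and quality in both lists: Dm.
That gives 1 common triad.

1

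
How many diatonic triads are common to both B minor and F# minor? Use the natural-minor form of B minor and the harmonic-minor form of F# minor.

Diatonic triads of B minor (natural minor): B minor (i), C# diminished (ii°), D major (III), E minor (iv), F# minor (v), G major (VI), A major (VII).
Diatonic triads of F# minor (harmonic minor): F# minor (i), G# diminished (ii°), A augmented (III+), B minor (iv), C# major (V), D major (VI), E# diminished (vii°).
Matching root and quality in both lists: B minor, D major, F# minor.
That gives 3 common triads.

3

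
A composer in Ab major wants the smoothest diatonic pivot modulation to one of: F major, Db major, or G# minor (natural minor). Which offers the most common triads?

Db major

Triads of Ab major: Ab major (I), Bb minor (ii), C minor (iii), Db major (IV), Eb major (V), F minor (vi), G diminished (vii°).
F major shares 0: none.
Db major shares 4: Ab, Bbm, Db, Fm.
G# minor (natural minor) shares 0: none.
The most common triads (4) are shared with Db major.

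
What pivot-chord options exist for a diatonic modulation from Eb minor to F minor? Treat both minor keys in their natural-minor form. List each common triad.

Bbm, Db

Triads in Eb minor (natural minor): Ebm (i), Fdim (ii°), Gb (III), Abm (iv), Bbm (v), Cb (VI), Db (VII).
Triads in F minor (natural minor): Fm (i), Gdim (ii°), Ab (III), Bbm (iv), Cm (v), Db (VI), Eb (VII).
Shared triads with their functions: Bbm (v in Eb minor, iv in F minor); Db (VII in Eb minor, VI in F minor).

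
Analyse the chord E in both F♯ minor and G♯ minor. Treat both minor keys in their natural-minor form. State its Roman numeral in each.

VII in F♯ minor; VI in G♯ minor

The scale of F♯ minor (natural minor) is F♯ G♯ A B C♯ D E; E is degree 7, and the triad built there (E-G♯-B) is major, so it is VII.
The scale of G♯ minor (natural minor) is G♯ A♯ B C♯ D♯ E F♯; E is degree 6, and the triad built there (E-G♯-B) is major, so it is VI.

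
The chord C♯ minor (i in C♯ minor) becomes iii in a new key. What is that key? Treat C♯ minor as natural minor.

The numeral iii denotes a minor triad on scale degree 3. With C♯ on degree 3, the tonic of the new key is A.
Degree 3 carries a minor triad in major keys, so the destination is A major.
Check: the diatonic triads of A major are A (I), Bm (ii), C♯m (iii), D (IV), E (V), F♯m (vi), G♯dim (vii°) — C♯ minor is indeed iii.

A major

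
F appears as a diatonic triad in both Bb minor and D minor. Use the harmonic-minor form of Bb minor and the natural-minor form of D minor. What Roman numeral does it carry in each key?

V in Bb minor; III in D minor

The scale of Bb minor (harmonic minor) is Bb C Db Eb F Gb A; F is degree 5, and the triad built there (F-A-C) is major, so it is V.
The scale of D minor (natural minor) is D E F G A Bb C; F is degree 3, and the triad built there (F-A-C) is major, so it is III.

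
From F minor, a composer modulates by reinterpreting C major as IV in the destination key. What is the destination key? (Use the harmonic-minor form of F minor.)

G major

The numeral IV denotes a major triad on scale degree 4. With C on degree 4, the tonic of the new key is G.
Degree 4 carries a major triad in major keys, so the destination is G major.
Check: the diatonic triads of G major are G (I), Am (ii), Bm (iii), C (IV), D (V), Em (vi), F#dim (vii°) — C major is indeed IV.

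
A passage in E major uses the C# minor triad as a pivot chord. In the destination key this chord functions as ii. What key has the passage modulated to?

The numeral ii denotes a minor triad on scale degree 2. With C# on degree 2, the tonic of the new key is B.
Degree 2 carries a minor triad in major keys, so the destination is B major.
Check: the diatonic triads of B major are B (I), C#m (ii), D#m (iii), E (IV), F# (V), G#m (vi), A#dim (vii°) — C# minor is indeed ii.

B major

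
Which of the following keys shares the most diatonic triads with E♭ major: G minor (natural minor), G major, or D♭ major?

Triads of E♭ major: E♭ (I), Fm (ii), Gm (iii), A♭ (IV), B♭ (V), Cm (vi), Ddim (vii°).
G minor (natural minor) shares 4: E♭, Gm, B♭, Cm.
G major shares 0: none.
D♭ major shares 2: Fm, A♭.
The most common triads (4) are shared with G minor.

G minor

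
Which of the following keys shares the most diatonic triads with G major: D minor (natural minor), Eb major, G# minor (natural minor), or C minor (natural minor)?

D minor

Triads of G major: G (I), Am (ii), Bm (iii), C (IV), D (V), Em (vi), F#dim (vii°).
D minor (natural minor) shares 2: Am, C.
Eb major shares 0: none.
G# minor (natural minor) shares 0: none.
C minor (natural minor) shares 0: none.
The most common triads (2) are shared with D minor.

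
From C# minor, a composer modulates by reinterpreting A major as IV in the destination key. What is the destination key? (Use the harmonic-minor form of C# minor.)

E major

The numeral IV denotes a major triad on scale degree 4. With A on degree 4, the tonic of the new key is E.
Degree 4 carries a major triad in major keys, so the destination is E major.
Check: the diatonic triads of E major are E (I), F#m (ii), G#m (iii), A (IV), B (V), C#m (vi), D#dim (vii°) — A major is indeed IV.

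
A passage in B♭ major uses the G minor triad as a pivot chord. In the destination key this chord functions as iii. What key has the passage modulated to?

E♭ major

The numeral iii denotes a minor triad on scale degree 3. With G on degree 3, the tonic of the new key is E♭.
Degree 3 carries a minor triad in major keys, so the destination is E♭ major.
Check: the diatonic triads of E♭ major are E♭ (I), Fm (ii), Gm (iii), A♭ (IV), B♭ (V), Cm (vi), Ddim (vii°) — G minor is indeed iii.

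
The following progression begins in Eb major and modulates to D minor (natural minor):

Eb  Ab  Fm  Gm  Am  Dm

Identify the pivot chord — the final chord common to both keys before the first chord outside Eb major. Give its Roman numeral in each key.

Gm — iii in Eb major, iv in D minor

Chords diatonic to Eb major: Eb, Fm, Gm, Ab, Bb, Cm, Ddim.
Reading the progression, the first chord not in that set is Am, so the modulation leaves Eb major there.
The chord immediately before Am is Gm, which is diatonic to both keys: iii in Eb major and iv in D minor.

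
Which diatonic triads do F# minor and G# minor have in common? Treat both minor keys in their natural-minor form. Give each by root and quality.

Triads in F# minor (natural minor): F# minor (i), G# diminished (ii°), A major (III), B minor (iv), C# minor (v), D major (VI), E major (VII).
Triads in G# minor (natural minor): G# minor (i), A# diminished (ii°), B major (III), C# minor (iv), D# minor (v), E major (VI), F# major (VII).
Shared triads with their functions: C# minor (v in F# minor, iv in G# minor); E major (VII in F# minor, VI in G# minor).

C#m, E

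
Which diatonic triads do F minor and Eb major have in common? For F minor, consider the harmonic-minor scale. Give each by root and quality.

Triads in F minor (harmonic minor): F minor (i), G diminished (ii°), Ab augmented (III+), Bb minor (iv), C major (V), Db major (VI), E diminished (vii°).
Triads in Eb major: Eb major (I), F minor (ii), G minor (iii), Ab major (IV), Bb major (V), C minor (vi), D diminished (vii°).
Shared triads with their functions: F minor (i in F minor, ii in Eb major).

Fm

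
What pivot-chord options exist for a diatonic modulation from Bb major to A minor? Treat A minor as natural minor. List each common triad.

Triads in Bb major: Bb (I), Cm (ii), Dm (iii), Eb (IV), F (V), Gm (vi), Adim (vii°).
Triads in A minor (natural minor): Am (i), Bdim (ii°), C (III), Dm (iv), Em (v), F (VI), G (VII).
Shared triads with their functions: Dm (iii in Bb major, iv in A minor); F (V in Bb major, VI in A minor).

Dm, F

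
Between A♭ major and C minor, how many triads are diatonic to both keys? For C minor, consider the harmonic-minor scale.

Diatonic triads of A♭ major: A♭ (I), B♭m (ii), Cm (iii), D♭ (IV), E♭ (V), Fm (vi), Gdim (vii°).
Diatonic triads of C minor (harmonic minor): Cm (i), Ddim (ii°), E♭aug (III+), Fm (iv), G (V), A♭ (VI), Bdim (vii°).
Matching root and quality in both lists: A♭, Cm, Fm.
That gives 3 common triads.

3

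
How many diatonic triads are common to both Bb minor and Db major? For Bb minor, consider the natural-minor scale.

Diatonic triads of Bb minor (natural minor): Bb minor (i), C diminished (ii°), Db major (III), Eb minor (iv), F minor (v), Gb major (VI), Ab major (VII).
Diatonic triads of Db major: Db major (I), Eb minor (ii), F minor (iii), Gb major (IV), Ab major (V), Bb minor (vi), C diminished (vii°).
Matching root and quality in both lists: Bb minor, C diminished, Db major, Eb minor, F minor, Gb major, Ab major.
That gives 7 common triads.

7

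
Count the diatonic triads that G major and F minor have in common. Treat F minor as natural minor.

Diatonic triads of G major: G (I), Am (ii), Bm (iii), C (IV), D (V), Em (vi), F#dim (vii°).
Diatonic triads of F minor (natural minor): Fm (i), Gdim (ii°), Ab (III), Bbm (iv), Cm (v), Db (VI), Eb (VII).
No triad has the same root and quality in both keys.

0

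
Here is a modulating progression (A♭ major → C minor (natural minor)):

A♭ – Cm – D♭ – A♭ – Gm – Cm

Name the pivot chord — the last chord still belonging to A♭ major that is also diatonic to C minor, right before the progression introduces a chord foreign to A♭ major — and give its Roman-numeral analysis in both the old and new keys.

A♭ — I in A♭ major, VI in C minor

Chords diatonic to A♭ major: A♭, B♭m, Cm, D♭, E♭, Fm, Gdim.
Reading the progression, the first chord not in that set is Gm, so the modulation leaves A♭ major there.
The chord immediately before Gm is A♭, which is diatonic to both keys: I in A♭ major and VI in C minor.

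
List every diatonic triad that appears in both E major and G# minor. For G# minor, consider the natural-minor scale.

E, G#m, B, C#m

Triads in E major: E major (I), F# minor (ii), G# minor (iii), A major (IV), B major (V), C# minor (vi), D# diminished (vii°).
Triads in G# minor (natural minor): G# minor (i), A# diminished (ii°), B major (III), C# minor (iv), D# minor (v), E major (VI), F# major (VII).
Shared triads with their functions: E major (I in E major, VI in G# minor); G# minor (iii in E major, i in G# minor); B major (V in E major, III in G# minor); C# minor (vi in E major, iv in G# minor).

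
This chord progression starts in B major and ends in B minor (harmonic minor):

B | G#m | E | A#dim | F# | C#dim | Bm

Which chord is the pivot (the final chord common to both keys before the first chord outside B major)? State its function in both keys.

F# — V in B major, V in B minor

Chords diatonic to B major: B, C#m, D#m, E, F#, G#m, A#dim.
Reading the progression, the first chord not in that set is C#dim, so the modulation leaves B major there.
The chord immediately before C#dim is F#, which is diatonic to both keys: V in B major and V in B minor.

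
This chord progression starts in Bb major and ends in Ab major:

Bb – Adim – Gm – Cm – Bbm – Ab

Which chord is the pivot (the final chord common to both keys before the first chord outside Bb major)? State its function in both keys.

Chords diatonic to Bb major: Bb, Cm, Dm, Eb, F, Gm, Adim.
Reading the progression, the first chord not in that set is Bbm, so the modulation leaves Bb major there.
The chord immediately before Bbm is Cm, which is diatonic to both keys: ii in Bb major and iii in Ab major.

Cm — ii in Bb major, iii in Ab major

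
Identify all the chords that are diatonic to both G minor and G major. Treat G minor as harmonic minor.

D, F#dim

Triads in G minor (harmonic minor): Gm (i), Adim (ii°), Bbaug (III+), Cm (iv), D (V), Eb (VI), F#dim (vii°).
Triads in G major: G (I), Am (ii), Bm (iii), C (IV), D (V), Em (vi), F#dim (vii°).
Shared triads with their functions: D (V in G minor, V in G major); F#dim (vii° in G minor, vii° in G major).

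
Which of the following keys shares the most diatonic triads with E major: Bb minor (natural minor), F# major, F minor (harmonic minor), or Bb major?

F# major

Triads of E major: E major (I), F# minor (ii), G# minor (iii), A major (IV), B major (V), C# minor (vi), D# diminished (vii°).
Bb minor (natural minor) shares 0: none.
F# major shares 2: G#m, B.
F minor (harmonic minor) shares 0: none.
Bb major shares 0: none.
The most common triads (2) are shared with F# major.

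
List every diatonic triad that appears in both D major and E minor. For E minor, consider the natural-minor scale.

D, Em, G, Bm

Triads in D major: D (I), Em (ii), F#m (iii), G (IV), A (V), Bm (vi), C#dim (vii°).
Triads in E minor (natural minor): Em (i), F#dim (ii°), G (III), Am (iv), Bm (v), C (VI), D (VII).
Shared triads with their functions: D (I in D major, VII in E minor); Em (ii in D major, i in E minor); G (IV in D major, III in E minor); Bm (vi in D major, v in E minor).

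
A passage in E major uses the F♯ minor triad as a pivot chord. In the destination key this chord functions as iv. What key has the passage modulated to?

C♯ minor

The numeral iv denotes a minor triad on scale degree 4. With F♯ on degree 4, the tonic of the new key is C♯.
Degree 4 carries a minor triad in minor keys, so the destination is C♯ minor.
Check: the diatonic triads of C♯ minor (natural minor) are C♯m (i), D♯dim (ii°), E (III), F♯m (iv), G♯m (v), A (VI), B (VII) — F♯ minor is indeed iv.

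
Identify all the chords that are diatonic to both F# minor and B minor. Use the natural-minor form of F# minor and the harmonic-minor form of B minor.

Bm

Triads in F# minor (natural minor): F#m (i), G#dim (ii°), A (III), Bm (iv), C#m (v), D (VI), E (VII).
Triads in B minor (harmonic minor): Bm (i), C#dim (ii°), Daug (III+), Em (iv), F# (V), G (VI), A#dim (vii°).
Shared triads with their functions: Bm (iv in F# minor, i in B minor).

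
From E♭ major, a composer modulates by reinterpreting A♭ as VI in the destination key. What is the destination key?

The numeral VI denotes a major triad on scale degree 6. With A♭ on degree 6, the tonic of the new key is C.
Degree 6 carries a major triad in minor keys, so the destination is C minor.
Check: the diatonic triads of C minor (natural minor) are Cm (i), Ddim (ii°), E♭ (III), Fm (iv), Gm (v), A♭ (VI), B♭ (VII) — A♭ is indeed VI.

C minor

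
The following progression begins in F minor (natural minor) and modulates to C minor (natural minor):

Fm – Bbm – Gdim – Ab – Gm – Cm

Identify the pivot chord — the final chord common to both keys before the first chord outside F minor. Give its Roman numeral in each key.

Chords diatonic to F minor: Fm, Gdim, Ab, Bbm, Cm, Db, Eb.
Reading the progression, the first chord not in that set is Gm, so the modulation leaves F minor there.
The chord immediately before Gm is Ab, which is diatonic to both keys: III in F minor and VI in C minor.

Ab — III in F minor, VI in C minor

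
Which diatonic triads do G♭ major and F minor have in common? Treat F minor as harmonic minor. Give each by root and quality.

B♭m, D♭

Triads in G♭ major: G♭ major (I), A♭ minor (ii), B♭ minor (iii), C♭ major (IV), D♭ major (V), E♭ minor (vi), F diminished (vii°).
Triads in F minor (harmonic minor): F minor (i), G diminished (ii°), A♭ augmented (III+), B♭ minor (iv), C major (V), D♭ major (VI), E diminished (vii°).
Shared triads with their functions: B♭ minor (iii in G♭ major, iv in F minor); D♭ major (V in G♭ major, VI in F minor).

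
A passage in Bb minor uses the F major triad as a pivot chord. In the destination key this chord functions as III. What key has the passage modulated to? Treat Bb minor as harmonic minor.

D minor

The numeral III denotes a major triad on scale degree 3. With F on degree 3, the tonic of the new key is D.
Degree 3 carries a major triad in natural-minor keys, so the destination is D minor.
Check: the diatonic triads of D minor (natural minor) are Dm (i), Edim (ii°), F (III), Gm (iv), Am (v), Bb (VI), C (VII) — F major is indeed III.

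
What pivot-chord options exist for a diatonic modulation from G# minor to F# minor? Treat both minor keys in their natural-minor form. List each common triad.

C#m, E

Triads in G# minor (natural minor): G#m (i), A#dim (ii°), B (III), C#m (iv), D#m (v), E (VI), F# (VII).
Triads in F# minor (natural minor): F#m (i), G#dim (ii°), A (III), Bm (iv), C#m (v), D (VI), E (VII).
Shared triads with their functions: C#m (iv in G# minor, v in F# minor); E (VI in G# minor, VII in F# minor).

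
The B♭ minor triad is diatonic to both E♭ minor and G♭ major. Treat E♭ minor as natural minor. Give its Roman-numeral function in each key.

The scale of E♭ minor (natural minor) is E♭ F G♭ A♭ B♭ C♭ D♭; B♭ is degree 5, and the triad built there (B♭-D♭-F) is minor, so it is v.
The scale of G♭ major is G♭ A♭ B♭ C♭ D♭ E♭ F; B♭ is degree 3, and the triad built there (B♭-D♭-F) is minor, so it is iii.

v in E♭ minor; iii in G♭ major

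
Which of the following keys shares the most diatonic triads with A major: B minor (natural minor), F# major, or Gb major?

Triads of A major: A (I), Bm (ii), C#m (iii), D (IV), E (V), F#m (vi), G#dim (vii°).
B minor (natural minor) shares 4: A, Bm, D, F#m.
F# major shares 0: none.
Gb major shares 0: none.
The most common triads (4) are shared with B minor.

B minor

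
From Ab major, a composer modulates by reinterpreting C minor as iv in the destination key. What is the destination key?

The numeral iv denotes a minor triad on scale degree 4. With C on degree 4, the tonic of the new key is G.
Degree 4 carries a minor triad in minor keys, so the destination is G minor.
Check: the diatonic triads of G minor (natural minor) are Gm (i), Adim (ii°), Bb (III), Cm (iv), Dm (v), Eb (VI), F (VII) — C minor is indeed iv.

G minor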